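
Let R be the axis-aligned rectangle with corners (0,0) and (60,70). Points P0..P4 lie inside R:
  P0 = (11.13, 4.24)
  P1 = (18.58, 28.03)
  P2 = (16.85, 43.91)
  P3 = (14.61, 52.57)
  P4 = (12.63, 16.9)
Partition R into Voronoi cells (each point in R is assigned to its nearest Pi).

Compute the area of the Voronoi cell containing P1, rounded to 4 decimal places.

1. box [0,60]×[0,70]: [(0, 0) (60, 0) (60, 70) (0, 70)]
2. ⊥bis P1·P0 via (14.855,16.135): [(0, 20.7869) (60, 1.9975) (60, 70) (0, 70)]  |A|=3516.4656
3. ⊥bis P1·P2 via (17.715,35.97): [(0, 34.0401) (0, 20.7869) (60, 1.9975) (60, 40.5766)]  |A|=1554.9668
4. ⊥bis P1·P3 via (16.595,40.3): [(0, 34.0401) (0, 20.7869) (60, 1.9975) (60, 40.5766)]  |A|=1554.9668
5. ⊥bis P1·P4 via (15.605,22.465): [(0, 34.0401) (0, 30.8073) (45.252, 6.616) (60, 1.9975) (60, 40.5766)]  |A|=1328.2463
6. canonical 5-gon: [(0, 34.0401) (0, 30.8073) (45.252, 6.616) (60, 1.9975) (60, 40.5766)]
7. shoelace: 1328.2463

Area of P1's cell: 1328.2463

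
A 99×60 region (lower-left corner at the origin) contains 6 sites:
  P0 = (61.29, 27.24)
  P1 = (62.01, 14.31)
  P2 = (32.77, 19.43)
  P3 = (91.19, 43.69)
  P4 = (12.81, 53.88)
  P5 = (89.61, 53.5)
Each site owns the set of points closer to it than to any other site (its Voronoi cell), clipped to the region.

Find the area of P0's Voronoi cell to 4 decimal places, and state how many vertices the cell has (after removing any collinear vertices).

Area of P0's cell: 1104.0262 (6 vertices)

1. box [0,99]×[0,60]: [(0, 0) (99, 0) (99, 60) (0, 60)]
2. ⊥bis P0·P1 via (61.65,20.775): [(0, 17.3421) (99, 22.8548) (99, 60) (0, 60)]  |A|=3950.255
3. ⊥bis P0·P2 via (47.03,23.335): [(47.9401, 20.0116) (99, 22.8548) (99, 60) (36.9895, 60)]  |A|=2188.165
4. ⊥bis P0·P3 via (76.24,35.465): [(47.9401, 20.0116) (83.648, 21.9999) (62.7416, 60) (36.9895, 60)]  |A|=1214.1295
5. ⊥bis P0·P4 via (37.05,40.56): [(40.5626, 46.9523) (47.9401, 20.0116) (83.648, 21.9999) (62.7416, 60) (47.7324, 60)]  |A|=1144.0447
6. ⊥bis P0·P5 via (75.45,40.37): [(40.5626, 46.9523) (47.9401, 20.0116) (83.648, 21.9999) (70.7569, 45.4313) (57.2479, 60) (47.7324, 60)]  |A|=1104.0262
7. canonical 6-gon: [(40.5626, 46.9523) (47.9401, 20.0116) (83.648, 21.9999) (70.7569, 45.4313) (57.2479, 60) (47.7324, 60)]
8. shoelace: 1104.0262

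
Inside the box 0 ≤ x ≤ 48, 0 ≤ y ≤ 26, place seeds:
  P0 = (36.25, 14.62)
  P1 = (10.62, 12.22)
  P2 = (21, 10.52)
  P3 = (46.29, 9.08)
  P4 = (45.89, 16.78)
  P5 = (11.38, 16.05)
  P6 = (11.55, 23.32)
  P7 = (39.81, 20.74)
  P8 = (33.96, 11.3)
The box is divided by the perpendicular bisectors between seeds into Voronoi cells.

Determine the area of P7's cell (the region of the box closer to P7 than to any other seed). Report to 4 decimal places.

Area of P7's cell: 118.3868

1. box [0,48]×[0,26]: [(0, 0) (48, 0) (48, 26) (0, 26)]
2. ⊥bis P7·P0 via (38.03,17.68): [(48, 11.8805) (48, 26) (23.7271, 26)]  |A|=171.3613
3. ⊥bis P7·P1 via (25.215,16.48): [(48, 11.8805) (48, 26) (23.7271, 26)]  |A|=171.3613
4. ⊥bis P7·P2 via (30.405,15.63): [(25.2529, 25.1124) (48, 11.8805) (48, 26) (24.7707, 26)]  |A|=170.8981
5. ⊥bis P7·P3 via (43.05,14.91): [(25.2529, 25.1124) (42.918, 14.8366) (48, 17.6609) (48, 26) (24.7707, 26)]  |A|=156.2099
6. ⊥bis P7·P4 via (42.85,18.76): [(25.2529, 25.1124) (41.0155, 15.9434) (47.5655, 26) (24.7707, 26)]  |A|=119.4043
7. ⊥bis P7·P5 via (25.595,18.395): [(25.2529, 25.1124) (41.0155, 15.9434) (47.5655, 26) (24.7707, 26)]  |A|=119.4043
8. ⊥bis P7·P6 via (25.68,22.03): [(25.9257, 24.7211) (41.0155, 15.9434) (47.5655, 26) (26.0424, 26)]  |A|=118.3868
9. ⊥bis P7·P8 via (36.885,16.02): [(25.9257, 24.7211) (41.0155, 15.9434) (47.5655, 26) (26.0424, 26)]  |A|=118.3868
10. canonical 4-gon: [(25.9257, 24.7211) (41.0155, 15.9434) (47.5655, 26) (26.0424, 26)]
11. shoelace: 118.3868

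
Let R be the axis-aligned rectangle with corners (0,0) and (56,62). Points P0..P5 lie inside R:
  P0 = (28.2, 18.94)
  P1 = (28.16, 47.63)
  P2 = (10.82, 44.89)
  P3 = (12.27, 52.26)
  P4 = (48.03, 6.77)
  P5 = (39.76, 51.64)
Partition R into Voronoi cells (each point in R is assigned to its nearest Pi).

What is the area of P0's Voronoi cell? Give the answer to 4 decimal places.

Area of P0's cell: 1172.9112

1. box [0,56]×[0,62]: [(0, 0) (56, 0) (56, 62) (0, 62)]
2. ⊥bis P0·P1 via (28.18,33.285): [(0, 33.2457) (0, 0) (56, 0) (56, 33.3238)]  |A|=1863.9459
3. ⊥bis P0·P2 via (19.51,31.915): [(21.5417, 33.2757) (0, 18.8482) (0, 0) (56, 0) (56, 33.3238)]  |A|=1708.8722
4. ⊥bis P0·P3 via (20.235,35.6): [(21.5417, 33.2757) (0, 18.8482) (0, 0) (56, 0) (56, 33.3238)]  |A|=1708.8722
5. ⊥bis P0·P4 via (38.115,12.855): [(50.6725, 33.3164) (21.5417, 33.2757) (0, 18.8482) (0, 0) (30.2257, 0)]  |A|=1190.7522
6. ⊥bis P0·P5 via (33.98,35.29): [(48.6919, 30.0891) (39.6065, 33.3009) (21.5417, 33.2757) (0, 18.8482) (0, 0) (30.2257, 0)]  |A|=1172.9112
7. canonical 6-gon: [(48.6919, 30.0891) (39.6065, 33.3009) (21.5417, 33.2757) (0, 18.8482) (0, 0) (30.2257, 0)]
8. shoelace: 1172.9112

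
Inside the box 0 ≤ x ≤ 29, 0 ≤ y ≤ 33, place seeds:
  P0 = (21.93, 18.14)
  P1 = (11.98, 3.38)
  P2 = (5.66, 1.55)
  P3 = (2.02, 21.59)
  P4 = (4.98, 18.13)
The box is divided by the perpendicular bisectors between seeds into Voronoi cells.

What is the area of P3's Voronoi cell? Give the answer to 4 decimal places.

Area of P3's cell: 141.4765

1. box [0,29]×[0,33]: [(0, 0) (29, 0) (29, 33) (0, 33)]
2. ⊥bis P3·P0 via (11.975,19.865): [(0, 0) (8.5328, 0) (14.251, 33) (0, 33)]  |A|=375.9331
3. ⊥bis P3·P1 via (7,12.485): [(0, 8.6563) (11.0832, 14.7183) (14.251, 33) (0, 33)]  |A|=265.1691
4. ⊥bis P3·P2 via (3.84,11.57): [(0, 10.8725) (6.0665, 11.9744) (11.0832, 14.7183) (14.251, 33) (0, 33)]  |A|=258.4469
5. ⊥bis P3·P4 via (3.5,19.86): [(0, 16.8658) (13.449, 28.3712) (14.251, 33) (0, 33)]  |A|=141.4765
6. canonical 4-gon: [(0, 16.8658) (13.449, 28.3712) (14.251, 33) (0, 33)]
7. shoelace: 141.4765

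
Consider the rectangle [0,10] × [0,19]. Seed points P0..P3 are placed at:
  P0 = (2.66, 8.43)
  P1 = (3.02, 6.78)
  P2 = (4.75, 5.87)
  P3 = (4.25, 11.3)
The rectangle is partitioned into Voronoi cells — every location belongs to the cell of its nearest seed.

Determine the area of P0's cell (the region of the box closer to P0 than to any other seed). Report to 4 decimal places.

1. box [0,10]×[0,19]: [(0, 0) (10, 0) (10, 19) (0, 19)]
2. ⊥bis P0·P1 via (2.84,7.605): [(0, 6.9854) (10, 9.1672) (10, 19) (0, 19)]  |A|=109.2373
3. ⊥bis P0·P2 via (3.705,7.15): [(0, 6.9854) (4.7811, 8.0285) (10, 12.2893) (10, 19) (0, 19)]  |A|=101.0903
4. ⊥bis P0·P3 via (3.455,9.865): [(0, 11.7791) (0, 6.9854) (4.7811, 8.0285) (5.5851, 8.6849)]  |A|=14.5365
5. canonical 4-gon: [(0, 11.7791) (0, 6.9854) (4.7811, 8.0285) (5.5851, 8.6849)]
6. shoelace: 14.5365

Area of P0's cell: 14.5365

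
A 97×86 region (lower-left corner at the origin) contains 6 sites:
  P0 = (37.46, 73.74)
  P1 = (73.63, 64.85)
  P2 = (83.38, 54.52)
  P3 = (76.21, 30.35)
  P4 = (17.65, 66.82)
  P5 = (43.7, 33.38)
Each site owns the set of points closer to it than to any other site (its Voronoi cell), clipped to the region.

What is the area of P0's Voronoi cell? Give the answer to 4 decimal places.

Area of P0's cell: 900.0857

1. box [0,97]×[0,86]: [(0, 0) (97, 0) (97, 86) (0, 86)]
2. ⊥bis P0·P1 via (55.545,69.295): [(0, 0) (38.5134, 0) (59.6508, 86) (0, 86)]  |A|=4221.0619
3. ⊥bis P0·P2 via (60.42,64.13): [(0, 0) (33.5781, 0) (45.5344, 28.5656) (59.6508, 86) (0, 86)]  |A|=4150.5723
4. ⊥bis P0·P3 via (56.835,52.045): [(0, 1.2878) (49.7501, 45.7177) (59.6508, 86) (0, 86)]  |A|=3308.6557
5. ⊥bis P0·P4 via (27.555,70.28): [(39.3725, 36.4499) (49.7501, 45.7177) (59.6508, 86) (22.0637, 86)]  |A|=1094.3602
6. ⊥bis P0·P5 via (40.58,53.56): [(33.7637, 52.5061) (52.116, 55.3436) (59.6508, 86) (22.0637, 86)]  |A|=900.0857
7. canonical 4-gon: [(33.7637, 52.5061) (52.116, 55.3436) (59.6508, 86) (22.0637, 86)]
8. shoelace: 900.0857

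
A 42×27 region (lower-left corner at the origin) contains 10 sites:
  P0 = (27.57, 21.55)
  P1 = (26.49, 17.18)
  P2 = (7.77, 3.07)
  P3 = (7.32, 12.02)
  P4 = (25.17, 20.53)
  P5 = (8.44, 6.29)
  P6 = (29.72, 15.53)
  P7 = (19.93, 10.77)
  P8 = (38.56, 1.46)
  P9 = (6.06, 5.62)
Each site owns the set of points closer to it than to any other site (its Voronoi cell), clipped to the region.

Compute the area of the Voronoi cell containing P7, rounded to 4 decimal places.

1. box [0,42]×[0,27]: [(0, 0) (42, 0) (42, 27) (0, 27)]
2. ⊥bis P7·P0 via (23.75,16.16): [(0, 0) (42, 0) (42, 3.2259) (8.4548, 27) (0, 27)]  |A|=735.2461
3. ⊥bis P7·P1 via (23.21,13.975): [(0, 0) (36.8654, 0) (15.0503, 22.3257) (8.4548, 27) (0, 27)]  |A|=634.4619
4. ⊥bis P7·P2 via (13.85,6.92): [(18.2319, 0) (36.8654, 0) (15.0503, 22.3257) (8.4548, 27) (1.1349, 27)]  |A|=373.0105
5. ⊥bis P7·P3 via (13.625,11.395): [(13.2719, 7.8329) (18.2319, 0) (36.8654, 0) (15.0503, 22.3257) (14.731, 22.552)]  |A|=253.4252
6. ⊥bis P7·P4 via (22.55,15.65): [(14.4765, 19.9846) (13.2719, 7.8329) (18.2319, 0) (36.8654, 0) (20.4955, 16.753)]  |A|=245.0137
7. ⊥bis P7·P5 via (14.185,8.53): [(14.4765, 19.9846) (13.5121, 10.2559) (16.3555, 2.9633) (18.2319, 0) (36.8654, 0) (20.4955, 16.753)]  |A|=240.6933
8. ⊥bis P7·P6 via (24.825,13.15): [(14.4765, 19.9846) (13.5121, 10.2559) (16.3555, 2.9633) (18.2319, 0) (31.2187, 0) (25.6261, 11.5024) (20.4955, 16.753)]  |A|=208.2177
9. ⊥bis P7·P8 via (29.245,6.115): [(14.4765, 19.9846) (13.5121, 10.2559) (16.3555, 2.9633) (18.2319, 0) (26.1891, 0) (28.7384, 5.1012) (25.6261, 11.5024) (20.4955, 16.753)]  |A|=195.3892
10. ⊥bis P7·P9 via (12.995,8.195): [(14.4765, 19.9846) (13.5121, 10.2559) (16.3555, 2.9633) (18.2319, 0) (26.1891, 0) (28.7384, 5.1012) (25.6261, 11.5024) (20.4955, 16.753)]  |A|=195.3892
11. canonical 8-gon: [(14.4765, 19.9846) (13.5121, 10.2559) (16.3555, 2.9633) (18.2319, 0) (26.1891, 0) (28.7384, 5.1012) (25.6261, 11.5024) (20.4955, 16.753)]
12. shoelace: 195.3892

Area of P7's cell: 195.3892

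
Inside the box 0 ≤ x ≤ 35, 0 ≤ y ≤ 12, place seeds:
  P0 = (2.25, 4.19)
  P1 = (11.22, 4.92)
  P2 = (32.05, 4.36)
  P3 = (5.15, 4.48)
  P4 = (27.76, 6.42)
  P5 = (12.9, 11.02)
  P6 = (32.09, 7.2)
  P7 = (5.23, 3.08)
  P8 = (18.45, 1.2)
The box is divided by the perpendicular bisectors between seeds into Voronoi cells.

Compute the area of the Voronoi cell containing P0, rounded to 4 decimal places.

Area of P0's cell: 39.1705

1. box [0,35]×[0,12]: [(0, 0) (35, 0) (35, 12) (0, 12)]
2. ⊥bis P0·P1 via (6.735,4.555): [(0, 0) (7.1057, 0) (6.1291, 12) (0, 12)]  |A|=79.4088
3. ⊥bis P0·P2 via (17.15,4.275): [(0, 0) (7.1057, 0) (6.1291, 12) (0, 12)]  |A|=79.4088
4. ⊥bis P0·P3 via (3.7,4.335): [(0, 0) (4.1335, 0) (2.9335, 12) (0, 12)]  |A|=42.402
5. ⊥bis P0·P4 via (15.005,5.305): [(0, 0) (4.1335, 0) (2.9335, 12) (0, 12)]  |A|=42.402
6. ⊥bis P0·P5 via (7.575,7.605): [(0, 0) (4.1335, 0) (2.9335, 12) (0, 12)]  |A|=42.402
7. ⊥bis P0·P6 via (17.17,5.695): [(0, 0) (4.1335, 0) (2.9335, 12) (0, 12)]  |A|=42.402
8. ⊥bis P0·P7 via (3.74,3.635): [(0, 0) (2.386, 0) (3.7637, 3.6985) (2.9335, 12) (0, 12)]  |A|=39.1705
9. ⊥bis P0·P8 via (10.35,2.695): [(0, 0) (2.386, 0) (3.7637, 3.6985) (2.9335, 12) (0, 12)]  |A|=39.1705
10. canonical 5-gon: [(0, 0) (2.386, 0) (3.7637, 3.6985) (2.9335, 12) (0, 12)]
11. shoelace: 39.1705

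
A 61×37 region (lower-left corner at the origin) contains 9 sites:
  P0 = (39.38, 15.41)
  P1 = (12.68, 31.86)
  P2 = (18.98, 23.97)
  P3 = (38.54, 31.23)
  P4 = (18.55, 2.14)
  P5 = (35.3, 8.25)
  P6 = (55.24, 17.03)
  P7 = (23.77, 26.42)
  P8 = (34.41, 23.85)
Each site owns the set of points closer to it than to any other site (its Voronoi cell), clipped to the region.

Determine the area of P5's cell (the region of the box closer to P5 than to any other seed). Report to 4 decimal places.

Area of P5's cell: 263.2341

1. box [0,61]×[0,37]: [(0, 0) (61, 0) (61, 37) (0, 37)]
2. ⊥bis P5·P0 via (37.34,11.83): [(0, 33.1075) (0, 0) (58.1005, 0)]  |A|=961.7822
3. ⊥bis P5·P1 via (23.99,20.055): [(23.5857, 19.6676) (3.0573, 0) (58.1005, 0)]  |A|=541.2854
4. ⊥bis P5·P2 via (27.14,16.11): [(28.0929, 17.0993) (11.6223, 0) (58.1005, 0)]  |A|=397.3721
5. ⊥bis P5·P3 via (36.92,19.74): [(28.0929, 17.0993) (11.6223, 0) (58.1005, 0)]  |A|=397.3721
6. ⊥bis P5·P4 via (26.925,5.195): [(28.0929, 17.0993) (24.0962, 12.95) (28.82, 0) (58.1005, 0)]  |A|=286.0169
7. ⊥bis P5·P6 via (45.27,12.64): [(48.4023, 5.5263) (28.0929, 17.0993) (24.0962, 12.95) (28.82, 0) (50.8357, 0)]  |A|=265.9429
8. ⊥bis P5·P7 via (29.535,17.335): [(48.4023, 5.5263) (28.657, 16.7779) (26.4096, 15.3518) (24.0962, 12.95) (28.82, 0) (50.8357, 0)]  |A|=265.1795
9. ⊥bis P5·P8 via (34.855,16.05): [(48.4023, 5.5263) (30.3821, 15.7948) (26.7844, 15.5896) (26.4096, 15.3518) (24.0962, 12.95) (28.82, 0) (50.8357, 0)]  |A|=263.2341
10. canonical 7-gon: [(48.4023, 5.5263) (30.3821, 15.7948) (26.7844, 15.5896) (26.4096, 15.3518) (24.0962, 12.95) (28.82, 0) (50.8357, 0)]
11. shoelace: 263.2341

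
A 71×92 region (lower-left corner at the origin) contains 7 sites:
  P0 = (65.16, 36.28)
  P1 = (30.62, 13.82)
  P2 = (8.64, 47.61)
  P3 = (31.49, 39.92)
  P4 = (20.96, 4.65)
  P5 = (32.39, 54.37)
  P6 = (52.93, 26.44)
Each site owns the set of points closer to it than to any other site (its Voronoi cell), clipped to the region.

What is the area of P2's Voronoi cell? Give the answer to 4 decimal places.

Area of P2's cell: 1083.2257

1. box [0,71]×[0,92]: [(0, 0) (71, 0) (71, 92) (0, 92)]
2. ⊥bis P2·P0 via (36.9,41.945): [(0, 0) (28.4917, 0) (46.934, 92) (0, 92)]  |A|=3469.5836
3. ⊥bis P2·P1 via (19.63,30.715): [(0, 17.9459) (36.9009, 41.9495) (46.934, 92) (0, 92)]  |A|=2540.8666
4. ⊥bis P2·P3 via (20.065,43.765): [(0, 17.9459) (14.5641, 27.4197) (36.2981, 92) (0, 92)]  |A|=1711.3382
5. ⊥bis P2·P4 via (14.8,26.13): [(0, 21.8857) (10.8322, 24.9921) (14.5641, 27.4197) (36.2981, 92) (0, 92)]  |A|=1690.0001
6. ⊥bis P2·P5 via (20.515,50.99): [(0, 21.8857) (10.8322, 24.9921) (14.5641, 27.4197) (21.423, 47.8) (8.8423, 92) (0, 92)]  |A|=1083.2257
7. ⊥bis P2·P6 via (30.785,37.025): [(0, 21.8857) (10.8322, 24.9921) (14.5641, 27.4197) (21.423, 47.8) (8.8423, 92) (0, 92)]  |A|=1083.2257
8. canonical 6-gon: [(0, 21.8857) (10.8322, 24.9921) (14.5641, 27.4197) (21.423, 47.8) (8.8423, 92) (0, 92)]
9. shoelace: 1083.2257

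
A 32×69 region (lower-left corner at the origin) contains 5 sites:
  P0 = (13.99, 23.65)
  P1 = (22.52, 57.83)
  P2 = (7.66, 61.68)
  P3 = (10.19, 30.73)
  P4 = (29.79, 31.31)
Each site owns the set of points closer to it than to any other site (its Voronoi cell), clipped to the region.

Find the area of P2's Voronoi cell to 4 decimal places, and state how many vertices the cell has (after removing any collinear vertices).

1. box [0,32]×[0,69]: [(0, 0) (32, 0) (32, 69) (0, 69)]
2. ⊥bis P2·P0 via (10.825,42.665): [(0, 40.8632) (32, 46.1895) (32, 69) (0, 69)]  |A|=815.1563
3. ⊥bis P2·P1 via (15.09,59.755): [(0, 40.8632) (10.6549, 42.6367) (17.4852, 69) (0, 69)]  |A|=380.3818
4. ⊥bis P2·P3 via (8.925,46.205): [(0, 45.4754) (11.6368, 46.4267) (17.4852, 69) (0, 69)]  |A|=334.2257
5. ⊥bis P2·P4 via (18.725,46.495): [(0, 45.4754) (11.6368, 46.4267) (17.4852, 69) (0, 69)]  |A|=334.2257
6. canonical 4-gon: [(0, 45.4754) (11.6368, 46.4267) (17.4852, 69) (0, 69)]
7. shoelace: 334.2257

Area of P2's cell: 334.2257 (4 vertices)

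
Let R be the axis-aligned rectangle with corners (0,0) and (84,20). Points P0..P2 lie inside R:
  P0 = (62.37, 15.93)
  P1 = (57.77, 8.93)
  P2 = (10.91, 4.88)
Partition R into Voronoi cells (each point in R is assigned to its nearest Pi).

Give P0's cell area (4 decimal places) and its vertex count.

Area of P0's cell: 404.6435 (4 vertices)

1. box [0,84]×[0,20]: [(0, 0) (84, 0) (84, 20) (0, 20)]
2. ⊥bis P0·P1 via (60.07,12.43): [(78.9852, 0) (84, 0) (84, 20) (48.5504, 20)]  |A|=404.6435
3. ⊥bis P0·P2 via (36.64,10.405): [(78.9852, 0) (84, 0) (84, 20) (48.5504, 20)]  |A|=404.6435
4. canonical 4-gon: [(78.9852, 0) (84, 0) (84, 20) (48.5504, 20)]
5. shoelace: 404.6435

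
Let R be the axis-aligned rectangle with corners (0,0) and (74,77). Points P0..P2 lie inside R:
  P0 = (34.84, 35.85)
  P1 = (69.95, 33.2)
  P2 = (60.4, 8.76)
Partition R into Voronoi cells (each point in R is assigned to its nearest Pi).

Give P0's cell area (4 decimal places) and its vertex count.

Area of P0's cell: 3719.1721 (5 vertices)

1. box [0,74]×[0,77]: [(0, 0) (74, 0) (74, 77) (0, 77)]
2. ⊥bis P0·P1 via (52.395,34.525): [(0, 0) (49.7892, 0) (55.6009, 77) (0, 77)]  |A|=4057.5166
3. ⊥bis P0·P2 via (47.62,22.305): [(0, 0) (23.9798, 0) (51.7681, 26.2188) (55.6009, 77) (0, 77)]  |A|=3719.1721
4. canonical 5-gon: [(0, 0) (23.9798, 0) (51.7681, 26.2188) (55.6009, 77) (0, 77)]
5. shoelace: 3719.1721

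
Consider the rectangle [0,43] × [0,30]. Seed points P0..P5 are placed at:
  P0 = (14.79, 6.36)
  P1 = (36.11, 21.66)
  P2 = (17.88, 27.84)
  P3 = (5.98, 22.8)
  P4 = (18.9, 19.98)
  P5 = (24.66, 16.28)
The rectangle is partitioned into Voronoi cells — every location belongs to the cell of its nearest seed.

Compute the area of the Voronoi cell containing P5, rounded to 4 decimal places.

1. box [0,43]×[0,30]: [(0, 0) (43, 0) (43, 30) (0, 30)]
2. ⊥bis P5·P0 via (19.725,11.32): [(31.1023, 0) (43, 0) (43, 30) (0.9504, 30)]  |A|=809.2093
3. ⊥bis P5·P1 via (30.385,18.97): [(31.1023, 0) (39.2984, 0) (25.2023, 30) (0.9504, 30)]  |A|=486.7207
4. ⊥bis P5·P2 via (21.27,22.06): [(13.5068, 17.5068) (31.1023, 0) (39.2984, 0) (27.2775, 25.5835)]  |A|=296.4391
5. ⊥bis P5·P3 via (15.32,19.54): [(14.8944, 18.3207) (14.3259, 16.6919) (31.1023, 0) (39.2984, 0) (27.2775, 25.5835)]  |A|=295.5403
6. ⊥bis P5·P4 via (21.78,18.13): [(26.1388, 24.9156) (18.3099, 12.7279) (31.1023, 0) (39.2984, 0) (27.2775, 25.5835)]  |A|=248.4631
7. canonical 5-gon: [(26.1388, 24.9156) (18.3099, 12.7279) (31.1023, 0) (39.2984, 0) (27.2775, 25.5835)]
8. shoelace: 248.4631

Area of P5's cell: 248.4631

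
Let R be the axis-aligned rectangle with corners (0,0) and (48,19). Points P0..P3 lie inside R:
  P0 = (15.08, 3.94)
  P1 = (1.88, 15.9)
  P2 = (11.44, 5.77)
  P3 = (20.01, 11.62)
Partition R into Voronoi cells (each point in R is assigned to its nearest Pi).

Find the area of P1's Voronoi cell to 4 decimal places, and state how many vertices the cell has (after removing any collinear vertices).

1. box [0,48]×[0,19]: [(0, 0) (48, 0) (48, 19) (0, 19)]
2. ⊥bis P1·P0 via (8.48,9.92): [(0, 0.5608) (16.707, 19) (0, 19)]  |A|=154.0321
3. ⊥bis P1·P2 via (6.66,10.835): [(0, 4.5497) (15.3118, 19) (0, 19)]  |A|=110.6299
4. ⊥bis P1·P3 via (10.945,13.76): [(0, 4.5497) (11.2849, 15.1996) (12.182, 19) (0, 19)]  |A|=104.6826
5. canonical 4-gon: [(0, 4.5497) (11.2849, 15.1996) (12.182, 19) (0, 19)]
6. shoelace: 104.6826

Area of P1's cell: 104.6826 (4 vertices)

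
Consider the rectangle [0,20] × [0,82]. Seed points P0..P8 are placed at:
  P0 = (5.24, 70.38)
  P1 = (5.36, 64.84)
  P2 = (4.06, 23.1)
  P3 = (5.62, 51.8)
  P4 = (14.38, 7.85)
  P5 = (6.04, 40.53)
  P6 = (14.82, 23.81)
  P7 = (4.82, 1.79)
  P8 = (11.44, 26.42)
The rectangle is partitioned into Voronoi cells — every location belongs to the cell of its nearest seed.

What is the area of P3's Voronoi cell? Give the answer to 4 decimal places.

1. box [0,20]×[0,82]: [(0, 0) (20, 0) (20, 82) (0, 82)]
2. ⊥bis P3·P0 via (5.43,61.09): [(0, 60.9789) (0, 0) (20, 0) (20, 61.388)]  |A|=1223.6693
3. ⊥bis P3·P1 via (5.49,58.32): [(0, 58.2105) (0, 0) (20, 0) (20, 58.6093)]  |A|=1168.1985
4. ⊥bis P3·P2 via (4.84,37.45): [(0, 58.2105) (0, 37.7131) (20, 36.626) (20, 58.6093)]  |A|=424.8079
5. ⊥bis P3·P4 via (10,29.825): [(0, 58.2105) (0, 37.7131) (20, 36.626) (20, 58.6093)]  |A|=424.8079
6. ⊥bis P3·P5 via (5.83,46.165): [(0, 58.2105) (0, 45.9477) (20, 46.6931) (20, 58.6093)]  |A|=241.7904
7. ⊥bis P3·P6 via (10.22,37.805): [(0, 58.2105) (0, 45.9477) (20, 46.6931) (20, 58.6093)]  |A|=241.7904
8. ⊥bis P3·P7 via (5.22,26.795): [(0, 58.2105) (0, 45.9477) (20, 46.6931) (20, 58.6093)]  |A|=241.7904
9. ⊥bis P3·P8 via (8.53,39.11): [(0, 58.2105) (0, 45.9477) (20, 46.6931) (20, 58.6093)]  |A|=241.7904
10. canonical 4-gon: [(0, 58.2105) (0, 45.9477) (20, 46.6931) (20, 58.6093)]
11. shoelace: 241.7904

Area of P3's cell: 241.7904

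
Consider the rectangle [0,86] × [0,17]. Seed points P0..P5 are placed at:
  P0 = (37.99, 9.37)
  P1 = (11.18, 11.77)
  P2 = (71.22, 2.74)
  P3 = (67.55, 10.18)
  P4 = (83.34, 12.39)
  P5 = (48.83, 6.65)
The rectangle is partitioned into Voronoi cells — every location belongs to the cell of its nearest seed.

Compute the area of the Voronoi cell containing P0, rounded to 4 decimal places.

Area of P0's cell: 325.2654

1. box [0,86]×[0,17]: [(0, 0) (86, 0) (86, 17) (0, 17)]
2. ⊥bis P0·P1 via (24.585,10.57): [(23.6388, 0) (86, 0) (86, 17) (25.1606, 17)]  |A|=1047.2052
3. ⊥bis P0·P2 via (54.605,6.055): [(23.6388, 0) (53.3969, 0) (56.7887, 17) (25.1606, 17)]  |A|=521.7832
4. ⊥bis P0·P3 via (52.77,9.775): [(23.6388, 0) (53.0379, 0) (52.572, 17) (25.1606, 17)]  |A|=482.8891
5. ⊥bis P0·P4 via (60.665,10.88): [(23.6388, 0) (53.0379, 0) (52.572, 17) (25.1606, 17)]  |A|=482.8891
6. ⊥bis P0·P5 via (43.41,8.01): [(23.6388, 0) (41.4001, 0) (45.6658, 17) (25.1606, 17)]  |A|=325.2654
7. canonical 4-gon: [(23.6388, 0) (41.4001, 0) (45.6658, 17) (25.1606, 17)]
8. shoelace: 325.2654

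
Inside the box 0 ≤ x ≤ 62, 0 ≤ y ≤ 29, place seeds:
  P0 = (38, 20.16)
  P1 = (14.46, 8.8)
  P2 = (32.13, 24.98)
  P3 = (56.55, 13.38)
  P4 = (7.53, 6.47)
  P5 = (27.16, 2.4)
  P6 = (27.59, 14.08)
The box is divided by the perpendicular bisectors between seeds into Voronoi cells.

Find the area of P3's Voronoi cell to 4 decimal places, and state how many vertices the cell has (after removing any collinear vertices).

Area of P3's cell: 442.0380 (5 vertices)

1. box [0,62]×[0,29]: [(0, 0) (62, 0) (62, 29) (0, 29)]
2. ⊥bis P3·P0 via (47.275,16.77): [(41.1456, 0) (62, 0) (62, 29) (51.745, 29)]  |A|=451.0858
3. ⊥bis P3·P1 via (35.505,11.09): [(41.1456, 0) (62, 0) (62, 29) (51.745, 29)]  |A|=451.0858
4. ⊥bis P3·P2 via (44.34,19.18): [(41.1456, 0) (62, 0) (62, 29) (51.745, 29)]  |A|=451.0858
5. ⊥bis P3·P4 via (32.04,9.925): [(41.1456, 0) (62, 0) (62, 29) (51.745, 29)]  |A|=451.0858
6. ⊥bis P3·P5 via (41.855,7.89): [(42.9541, 4.9481) (44.8027, 0) (62, 0) (62, 29) (51.745, 29)]  |A|=442.038
7. ⊥bis P3·P6 via (42.07,13.73): [(42.9541, 4.9481) (44.8027, 0) (62, 0) (62, 29) (51.745, 29)]  |A|=442.038
8. canonical 5-gon: [(42.9541, 4.9481) (44.8027, 0) (62, 0) (62, 29) (51.745, 29)]
9. shoelace: 442.038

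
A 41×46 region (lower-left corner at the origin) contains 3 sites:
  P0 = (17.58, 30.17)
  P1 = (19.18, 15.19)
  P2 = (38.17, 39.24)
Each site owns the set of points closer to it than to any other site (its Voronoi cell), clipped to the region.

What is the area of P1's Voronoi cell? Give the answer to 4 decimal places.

1. box [0,41]×[0,46]: [(0, 0) (41, 0) (41, 46) (0, 46)]
2. ⊥bis P1·P0 via (18.38,22.68): [(0, 20.7168) (0, 0) (41, 0) (41, 25.096)]  |A|=939.1638
3. ⊥bis P1·P2 via (28.675,27.215): [(32.5074, 24.1889) (0, 20.7168) (0, 0) (41, 0) (41, 17.4831)]  |A|=906.8371
4. canonical 5-gon: [(32.5074, 24.1889) (0, 20.7168) (0, 0) (41, 0) (41, 17.4831)]
5. shoelace: 906.8371

Area of P1's cell: 906.8371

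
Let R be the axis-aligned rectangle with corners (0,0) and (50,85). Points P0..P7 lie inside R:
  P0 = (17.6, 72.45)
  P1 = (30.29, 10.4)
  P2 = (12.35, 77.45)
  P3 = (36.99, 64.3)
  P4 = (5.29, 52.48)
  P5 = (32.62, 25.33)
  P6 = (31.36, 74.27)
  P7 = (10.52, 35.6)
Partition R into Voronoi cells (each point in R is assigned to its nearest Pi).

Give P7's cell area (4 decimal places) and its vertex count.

Area of P7's cell: 689.8330 (5 vertices)

1. box [0,50]×[0,85]: [(0, 0) (50, 0) (50, 85) (0, 85)]
2. ⊥bis P7·P0 via (14.06,54.025): [(0, 56.7264) (0, 0) (50, 0) (50, 47.1198)]  |A|=2596.1547
3. ⊥bis P7·P1 via (20.405,23): [(0, 56.7264) (0, 6.9918) (50, 46.218) (50, 47.1198)]  |A|=1265.9104
4. ⊥bis P7·P2 via (11.435,56.525): [(0, 56.7264) (0, 6.9918) (50, 46.218) (50, 47.1198)]  |A|=1265.9104
5. ⊥bis P7·P3 via (23.755,49.95): [(20.7252, 52.7444) (0, 56.7264) (0, 6.9918) (38.0048, 36.8074)]  |A|=1075.8204
6. ⊥bis P7·P4 via (7.905,44.04): [(24.5659, 49.2021) (0, 41.5908) (0, 6.9918) (38.0048, 36.8074)]  |A|=860.8501
7. ⊥bis P7·P5 via (21.57,30.465): [(28.5638, 45.5149) (24.5659, 49.2021) (0, 41.5908) (0, 6.9918) (16.779, 20.1554)]  |A|=689.833
8. ⊥bis P7·P6 via (20.94,54.935): [(28.5638, 45.5149) (24.5659, 49.2021) (0, 41.5908) (0, 6.9918) (16.779, 20.1554)]  |A|=689.833
9. canonical 5-gon: [(28.5638, 45.5149) (24.5659, 49.2021) (0, 41.5908) (0, 6.9918) (16.779, 20.1554)]
10. shoelace: 689.833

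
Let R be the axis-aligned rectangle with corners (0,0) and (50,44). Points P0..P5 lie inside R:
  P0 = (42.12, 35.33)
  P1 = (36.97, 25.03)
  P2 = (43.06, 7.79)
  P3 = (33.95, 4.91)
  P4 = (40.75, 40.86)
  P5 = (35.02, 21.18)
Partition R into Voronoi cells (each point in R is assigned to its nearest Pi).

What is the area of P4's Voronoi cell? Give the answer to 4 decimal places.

Area of P4's cell: 285.8946

1. box [0,50]×[0,44]: [(0, 0) (50, 0) (50, 44) (0, 44)]
2. ⊥bis P4·P0 via (41.435,38.095): [(0, 27.8299) (50, 40.2169) (50, 44) (0, 44)]  |A|=498.83
3. ⊥bis P4·P1 via (38.86,32.945): [(0, 42.2243) (29.586, 35.1595) (50, 40.2169) (50, 44) (0, 44)]  |A|=285.8946
4. ⊥bis P4·P2 via (41.905,24.325): [(0, 42.2243) (29.586, 35.1595) (50, 40.2169) (50, 44) (0, 44)]  |A|=285.8946
5. ⊥bis P4·P3 via (37.35,22.885): [(0, 42.2243) (29.586, 35.1595) (50, 40.2169) (50, 44) (0, 44)]  |A|=285.8946
6. ⊥bis P4·P5 via (37.885,31.02): [(0, 42.2243) (29.586, 35.1595) (50, 40.2169) (50, 44) (0, 44)]  |A|=285.8946
7. canonical 5-gon: [(0, 42.2243) (29.586, 35.1595) (50, 40.2169) (50, 44) (0, 44)]
8. shoelace: 285.8946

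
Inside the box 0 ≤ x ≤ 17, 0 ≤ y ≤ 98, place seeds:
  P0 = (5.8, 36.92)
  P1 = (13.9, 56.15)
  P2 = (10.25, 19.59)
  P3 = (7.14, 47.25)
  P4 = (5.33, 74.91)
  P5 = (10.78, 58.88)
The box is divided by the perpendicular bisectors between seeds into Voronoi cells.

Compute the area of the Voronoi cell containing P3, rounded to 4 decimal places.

1. box [0,17]×[0,98]: [(0, 0) (17, 0) (17, 98) (0, 98)]
2. ⊥bis P3·P0 via (6.47,42.085): [(0, 42.9243) (17, 40.7191) (17, 98) (0, 98)]  |A|=955.0316
3. ⊥bis P3·P1 via (10.52,51.7): [(0, 59.6905) (0, 42.9243) (17, 40.7191) (17, 46.7781)]  |A|=194.0146
4. ⊥bis P3·P2 via (8.695,33.42): [(0, 59.6905) (0, 42.9243) (17, 40.7191) (17, 46.7781)]  |A|=194.0146
5. ⊥bis P3·P4 via (6.235,61.08): [(0, 59.6905) (0, 42.9243) (17, 40.7191) (17, 46.7781)]  |A|=194.0146
6. ⊥bis P3·P5 via (8.96,53.065): [(8.5567, 53.1912) (0, 55.8693) (0, 42.9243) (17, 40.7191) (17, 46.7781)]  |A|=177.6664
7. canonical 5-gon: [(8.5567, 53.1912) (0, 55.8693) (0, 42.9243) (17, 40.7191) (17, 46.7781)]
8. shoelace: 177.6664

Area of P3's cell: 177.6664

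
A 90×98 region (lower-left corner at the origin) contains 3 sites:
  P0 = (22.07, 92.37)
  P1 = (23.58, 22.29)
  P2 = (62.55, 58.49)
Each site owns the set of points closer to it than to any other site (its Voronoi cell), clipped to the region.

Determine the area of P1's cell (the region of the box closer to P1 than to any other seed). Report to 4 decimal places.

1. box [0,90]×[0,98]: [(0, 0) (90, 0) (90, 98) (0, 98)]
2. ⊥bis P1·P0 via (22.825,57.33): [(0, 56.8382) (0, 0) (90, 0) (90, 58.7774)]  |A|=5202.702
3. ⊥bis P1·P2 via (43.065,40.39): [(27.2407, 57.4251) (0, 56.8382) (0, 0) (80.5841, 0)]  |A|=3087.9325
4. canonical 4-gon: [(27.2407, 57.4251) (0, 56.8382) (0, 0) (80.5841, 0)]
5. shoelace: 3087.9325

Area of P1's cell: 3087.9325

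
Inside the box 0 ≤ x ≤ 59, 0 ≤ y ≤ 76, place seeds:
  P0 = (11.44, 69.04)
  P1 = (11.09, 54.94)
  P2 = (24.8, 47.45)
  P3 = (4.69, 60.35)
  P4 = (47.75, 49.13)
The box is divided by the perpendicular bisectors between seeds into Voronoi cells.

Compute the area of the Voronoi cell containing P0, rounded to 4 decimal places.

1. box [0,59]×[0,76]: [(0, 0) (59, 0) (59, 76) (0, 76)]
2. ⊥bis P0·P1 via (11.265,61.99): [(0, 62.2696) (59, 60.8051) (59, 76) (0, 76)]  |A|=853.2959
3. ⊥bis P0·P2 via (18.12,58.245): [(0, 62.2696) (23.6742, 61.682) (46.8124, 76) (0, 76)]  |A|=497.6585
4. ⊥bis P0·P3 via (8.065,64.695): [(0, 70.9595) (11.5568, 61.9828) (23.6742, 61.682) (46.8124, 76) (0, 76)]  |A|=447.4449
5. ⊥bis P0·P4 via (29.595,59.085): [(0, 70.9595) (11.5568, 61.9828) (23.6742, 61.682) (34.7911, 68.5612) (38.8701, 76) (0, 76)]  |A|=417.9041
6. canonical 6-gon: [(0, 70.9595) (11.5568, 61.9828) (23.6742, 61.682) (34.7911, 68.5612) (38.8701, 76) (0, 76)]
7. shoelace: 417.9041

Area of P0's cell: 417.9041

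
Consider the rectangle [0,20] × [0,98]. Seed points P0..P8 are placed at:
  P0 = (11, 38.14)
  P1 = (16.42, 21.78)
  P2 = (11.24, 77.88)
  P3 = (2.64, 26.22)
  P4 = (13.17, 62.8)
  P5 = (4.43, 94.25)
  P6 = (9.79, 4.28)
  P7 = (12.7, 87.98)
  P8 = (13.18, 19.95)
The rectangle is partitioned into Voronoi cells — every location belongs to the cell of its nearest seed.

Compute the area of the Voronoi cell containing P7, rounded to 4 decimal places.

Area of P7's cell: 178.3962

1. box [0,20]×[0,98]: [(0, 0) (20, 0) (20, 98) (0, 98)]
2. ⊥bis P7·P0 via (11.85,63.06): [(0, 63.4642) (20, 62.782) (20, 98) (0, 98)]  |A|=697.538
3. ⊥bis P7·P1 via (14.56,54.88): [(0, 63.4642) (20, 62.782) (20, 98) (0, 98)]  |A|=697.538
4. ⊥bis P7·P2 via (11.97,82.93): [(0, 84.6603) (20, 81.7692) (20, 98) (0, 98)]  |A|=295.7046
5. ⊥bis P7·P3 via (7.67,57.1): [(0, 84.6603) (20, 81.7692) (20, 98) (0, 98)]  |A|=295.7046
6. ⊥bis P7·P4 via (12.935,75.39): [(0, 84.6603) (20, 81.7692) (20, 98) (0, 98)]  |A|=295.7046
7. ⊥bis P7·P5 via (8.565,91.115): [(3.3087, 84.182) (20, 81.7692) (20, 98) (13.7849, 98)]  |A|=178.3962
8. ⊥bis P7·P6 via (11.245,46.13): [(3.3087, 84.182) (20, 81.7692) (20, 98) (13.7849, 98)]  |A|=178.3962
9. ⊥bis P7·P8 via (12.94,53.965): [(3.3087, 84.182) (20, 81.7692) (20, 98) (13.7849, 98)]  |A|=178.3962
10. canonical 4-gon: [(3.3087, 84.182) (20, 81.7692) (20, 98) (13.7849, 98)]
11. shoelace: 178.3962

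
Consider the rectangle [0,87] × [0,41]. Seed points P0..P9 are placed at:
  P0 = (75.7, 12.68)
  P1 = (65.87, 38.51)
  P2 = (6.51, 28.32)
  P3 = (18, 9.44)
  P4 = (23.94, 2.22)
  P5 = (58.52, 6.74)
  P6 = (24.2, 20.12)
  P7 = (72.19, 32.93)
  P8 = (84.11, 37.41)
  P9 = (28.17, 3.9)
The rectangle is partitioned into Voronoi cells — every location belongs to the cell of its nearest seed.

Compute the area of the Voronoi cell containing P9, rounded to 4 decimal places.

1. box [0,87]×[0,41]: [(0, 0) (87, 0) (87, 41) (0, 41)]
2. ⊥bis P9·P0 via (51.935,8.29): [(0, 0) (53.4664, 0) (45.8926, 41) (0, 41)]  |A|=2036.8596
3. ⊥bis P9·P1 via (47.02,21.205): [(0, 0) (53.4664, 0) (50.1864, 17.7559) (28.8475, 41) (0, 41)]  |A|=1838.7596
4. ⊥bis P9·P2 via (17.34,16.11): [(0, 0.7298) (0, 0) (53.4664, 0) (50.1864, 17.7559) (36.2772, 32.9069)]  |A|=991.5815
5. ⊥bis P9·P3 via (23.085,6.67): [(19.4516, 0) (53.4664, 0) (50.1864, 17.7559) (36.9676, 32.1549)]  |A|=640.6122
6. ⊥bis P9·P4 via (26.055,3.06): [(23.9735, 8.301) (27.2703, 0) (53.4664, 0) (50.1864, 17.7559) (36.9676, 32.1549)]  |A|=608.1605
7. ⊥bis P9·P5 via (43.345,5.32): [(23.9735, 8.301) (27.2703, 0) (43.8428, 0) (41.2727, 27.4654) (36.9676, 32.1549)]  |A|=412.7917
8. ⊥bis P9·P6 via (26.185,12.01): [(25.9645, 11.956) (23.9735, 8.301) (27.2703, 0) (43.8428, 0) (42.3488, 15.9662)]  |A|=247.1528
9. ⊥bis P9·P7 via (50.18,18.415): [(25.9645, 11.956) (23.9735, 8.301) (27.2703, 0) (43.8428, 0) (42.3488, 15.9662)]  |A|=247.1528
10. ⊥bis P9·P8 via (56.14,20.655): [(25.9645, 11.956) (23.9735, 8.301) (27.2703, 0) (43.8428, 0) (42.3488, 15.9662)]  |A|=247.1528
11. canonical 5-gon: [(25.9645, 11.956) (23.9735, 8.301) (27.2703, 0) (43.8428, 0) (42.3488, 15.9662)]
12. shoelace: 247.1528

Area of P9's cell: 247.1528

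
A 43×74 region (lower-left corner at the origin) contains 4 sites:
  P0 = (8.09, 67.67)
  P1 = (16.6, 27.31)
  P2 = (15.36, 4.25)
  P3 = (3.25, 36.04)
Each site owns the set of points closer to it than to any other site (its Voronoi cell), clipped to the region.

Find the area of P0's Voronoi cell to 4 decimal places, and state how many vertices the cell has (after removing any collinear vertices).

Area of P0's cell: 972.5592 (5 vertices)

1. box [0,43]×[0,74]: [(0, 0) (43, 0) (43, 74) (0, 74)]
2. ⊥bis P0·P1 via (12.345,47.49): [(0, 44.887) (43, 53.9537) (43, 74) (0, 74)]  |A|=1056.9248
3. ⊥bis P0·P2 via (11.725,35.96): [(0, 44.887) (43, 53.9537) (43, 74) (0, 74)]  |A|=1056.9248
4. ⊥bis P0·P3 via (5.67,51.855): [(0, 52.7226) (21.5339, 49.4275) (43, 53.9537) (43, 74) (0, 74)]  |A|=972.5592
5. canonical 5-gon: [(0, 52.7226) (21.5339, 49.4275) (43, 53.9537) (43, 74) (0, 74)]
6. shoelace: 972.5592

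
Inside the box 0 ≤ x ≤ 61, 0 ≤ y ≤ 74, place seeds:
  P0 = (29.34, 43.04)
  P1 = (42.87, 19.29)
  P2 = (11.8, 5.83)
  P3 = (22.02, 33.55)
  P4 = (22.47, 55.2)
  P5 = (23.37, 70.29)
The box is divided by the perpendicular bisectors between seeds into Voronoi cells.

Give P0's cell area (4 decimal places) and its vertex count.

Area of P0's cell: 783.8124 (5 vertices)

1. box [0,61]×[0,74]: [(0, 0) (61, 0) (61, 74) (0, 74)]
2. ⊥bis P0·P1 via (36.105,31.165): [(0, 10.5966) (61, 45.3473) (61, 74) (0, 74)]  |A|=2807.7129
3. ⊥bis P0·P2 via (20.57,24.435): [(0, 34.1313) (22.6064, 23.4751) (61, 45.3473) (61, 74) (0, 74)]  |A|=2541.6951
4. ⊥bis P0·P3 via (25.68,38.295): [(0, 58.103) (35.4255, 30.7779) (61, 45.3473) (61, 74) (0, 74)]  |A|=1966.2432
5. ⊥bis P0·P4 via (25.905,49.12): [(17.6744, 44.47) (35.4255, 30.7779) (61, 45.3473) (61, 68.9475)]  |A|=815.6419
6. ⊥bis P0·P5 via (26.355,56.665): [(47.4336, 61.283) (17.6744, 44.47) (35.4255, 30.7779) (61, 45.3473) (61, 64.2551)]  |A|=783.8124
7. canonical 5-gon: [(47.4336, 61.283) (17.6744, 44.47) (35.4255, 30.7779) (61, 45.3473) (61, 64.2551)]
8. shoelace: 783.8124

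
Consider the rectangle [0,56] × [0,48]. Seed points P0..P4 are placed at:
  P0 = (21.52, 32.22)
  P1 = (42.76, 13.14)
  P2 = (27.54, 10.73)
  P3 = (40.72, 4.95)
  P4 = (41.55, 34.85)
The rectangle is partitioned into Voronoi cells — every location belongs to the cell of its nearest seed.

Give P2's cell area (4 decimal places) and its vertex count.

1. box [0,56]×[0,48]: [(0, 0) (56, 0) (56, 48) (0, 48)]
2. ⊥bis P2·P0 via (24.53,21.475): [(0, 14.6034) (0, 0) (56, 0) (56, 30.2907)]  |A|=1257.0349
3. ⊥bis P2·P1 via (35.15,11.935): [(33.2525, 23.9184) (0, 14.6034) (0, 0) (37.0398, 0)]  |A|=685.7673
4. ⊥bis P2·P3 via (34.13,7.84): [(35.3558, 10.6352) (33.2525, 23.9184) (0, 14.6034) (0, 0) (30.6918, 0)]  |A|=652.011
5. ⊥bis P2·P4 via (34.545,22.79): [(35.3558, 10.6352) (33.3184, 23.5025) (32.8138, 23.7955) (0, 14.6034) (0, 0) (30.6918, 0)]  |A|=651.9158
6. canonical 6-gon: [(35.3558, 10.6352) (33.3184, 23.5025) (32.8138, 23.7955) (0, 14.6034) (0, 0) (30.6918, 0)]
7. shoelace: 651.9158

Area of P2's cell: 651.9158 (6 vertices)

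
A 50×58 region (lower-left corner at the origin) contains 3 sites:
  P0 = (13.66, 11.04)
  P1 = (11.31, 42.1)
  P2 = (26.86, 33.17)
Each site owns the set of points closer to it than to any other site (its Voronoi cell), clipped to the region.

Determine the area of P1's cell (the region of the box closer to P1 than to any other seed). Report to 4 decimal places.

1. box [0,50]×[0,58]: [(0, 0) (50, 0) (50, 58) (0, 58)]
2. ⊥bis P1·P0 via (12.485,26.57): [(0, 25.6254) (50, 29.4084) (50, 58) (0, 58)]  |A|=1524.1557
3. ⊥bis P1·P2 via (19.085,37.635): [(0, 25.6254) (12.7418, 26.5894) (30.7801, 58) (0, 58)]  |A|=689.6662
4. canonical 4-gon: [(0, 25.6254) (12.7418, 26.5894) (30.7801, 58) (0, 58)]
5. shoelace: 689.6662

Area of P1's cell: 689.6662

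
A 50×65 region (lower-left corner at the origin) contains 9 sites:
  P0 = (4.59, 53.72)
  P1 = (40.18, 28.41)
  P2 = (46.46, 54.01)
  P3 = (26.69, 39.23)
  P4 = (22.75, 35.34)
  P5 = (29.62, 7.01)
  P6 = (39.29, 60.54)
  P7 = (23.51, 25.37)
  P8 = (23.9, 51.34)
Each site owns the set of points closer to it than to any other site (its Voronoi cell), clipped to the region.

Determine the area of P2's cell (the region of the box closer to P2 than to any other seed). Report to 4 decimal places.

Area of P2's cell: 217.5724

1. box [0,50]×[0,65]: [(0, 0) (50, 0) (50, 65) (0, 65)]
2. ⊥bis P2·P0 via (25.525,53.865): [(25.8981, 0) (50, 0) (50, 65) (25.4479, 65)]  |A|=1581.2564
3. ⊥bis P2·P1 via (43.32,41.21): [(25.5825, 45.5612) (50, 39.5713) (50, 65) (25.4479, 65)]  |A|=549.0839
4. ⊥bis P2·P3 via (36.575,46.62): [(25.4723, 61.4712) (40.013, 42.0212) (50, 39.5713) (50, 65) (25.4479, 65)]  |A|=434.4848
5. ⊥bis P2·P4 via (34.605,44.675): [(25.4723, 61.4712) (40.013, 42.0212) (50, 39.5713) (50, 65) (25.4479, 65)]  |A|=434.4848
6. ⊥bis P2·P5 via (38.04,30.51): [(25.4723, 61.4712) (40.013, 42.0212) (50, 39.5713) (50, 65) (25.4479, 65)]  |A|=434.4848
7. ⊥bis P2·P6 via (42.875,57.275): [(35.0405, 48.6726) (40.013, 42.0212) (50, 39.5713) (50, 65) (49.9105, 65)]  |A|=218.0539
8. ⊥bis P2·P7 via (34.985,39.69): [(35.0405, 48.6726) (40.013, 42.0212) (50, 39.5713) (50, 65) (49.9105, 65)]  |A|=218.0539
9. ⊥bis P2·P8 via (35.18,52.675): [(35.5832, 49.2685) (35.769, 47.6981) (40.013, 42.0212) (50, 39.5713) (50, 65) (49.9105, 65)]  |A|=217.5724
10. canonical 6-gon: [(35.5832, 49.2685) (35.769, 47.6981) (40.013, 42.0212) (50, 39.5713) (50, 65) (49.9105, 65)]
11. shoelace: 217.5724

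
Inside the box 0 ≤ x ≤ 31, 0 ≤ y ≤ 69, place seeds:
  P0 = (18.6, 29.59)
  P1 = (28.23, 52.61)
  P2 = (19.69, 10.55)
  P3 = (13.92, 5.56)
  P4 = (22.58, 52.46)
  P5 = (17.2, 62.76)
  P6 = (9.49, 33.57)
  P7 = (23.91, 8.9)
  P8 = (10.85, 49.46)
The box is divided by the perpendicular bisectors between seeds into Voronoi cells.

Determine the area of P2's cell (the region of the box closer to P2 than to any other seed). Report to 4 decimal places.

1. box [0,31]×[0,69]: [(0, 0) (31, 0) (31, 69) (0, 69)]
2. ⊥bis P2·P0 via (19.145,20.07): [(0, 18.974) (0, 0) (31, 0) (31, 20.7487)]  |A|=615.7013
3. ⊥bis P2·P1 via (23.96,31.58): [(0, 18.974) (0, 0) (31, 0) (31, 20.7487)]  |A|=615.7013
4. ⊥bis P2·P3 via (16.805,8.055): [(7.0148, 19.3756) (23.7711, 0) (31, 0) (31, 20.7487)]  |A|=318.8628
5. ⊥bis P2·P4 via (21.135,31.505): [(7.0148, 19.3756) (23.7711, 0) (31, 0) (31, 20.7487)]  |A|=318.8628
6. ⊥bis P2·P5 via (18.445,36.655): [(7.0148, 19.3756) (23.7711, 0) (31, 0) (31, 20.7487)]  |A|=318.8628
7. ⊥bis P2·P6 via (14.59,22.06): [(8.7567, 19.4753) (7.435, 18.8897) (23.7711, 0) (31, 0) (31, 20.7487)]  |A|=318.4187
8. ⊥bis P2·P7 via (21.8,9.725): [(25.9982, 20.4623) (8.7567, 19.4753) (7.435, 18.8897) (19.7952, 4.5974)]  |A|=146.7706
9. ⊥bis P2·P8 via (15.27,30.005): [(25.9982, 20.4623) (8.7567, 19.4753) (7.435, 18.8897) (19.7952, 4.5974)]  |A|=146.7706
10. canonical 4-gon: [(25.9982, 20.4623) (8.7567, 19.4753) (7.435, 18.8897) (19.7952, 4.5974)]
11. shoelace: 146.7706

Area of P2's cell: 146.7706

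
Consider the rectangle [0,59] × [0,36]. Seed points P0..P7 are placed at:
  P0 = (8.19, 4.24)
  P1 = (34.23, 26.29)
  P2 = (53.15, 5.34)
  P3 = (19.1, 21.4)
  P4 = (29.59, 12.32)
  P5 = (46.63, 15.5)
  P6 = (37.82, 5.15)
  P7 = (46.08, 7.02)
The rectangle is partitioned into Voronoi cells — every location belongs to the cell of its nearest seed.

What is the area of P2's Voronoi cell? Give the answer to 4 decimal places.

Area of P2's cell: 126.6197

1. box [0,59]×[0,36]: [(0, 0) (59, 0) (59, 36) (0, 36)]
2. ⊥bis P2·P0 via (30.67,4.79): [(30.7872, 0) (59, 0) (59, 36) (29.9064, 36)]  |A|=1031.5151
3. ⊥bis P2·P1 via (43.69,15.815): [(30.6876, 4.0725) (30.7872, 0) (59, 0) (59, 29.6415)]  |A|=477.0594
4. ⊥bis P2·P3 via (36.125,13.37): [(32.5205, 5.7278) (30.7394, 1.9517) (30.7872, 0) (59, 0) (59, 29.6415)]  |A|=475.0729
5. ⊥bis P2·P4 via (41.37,8.83): [(43.3479, 15.506) (38.754, 0) (59, 0) (59, 29.6415)]  |A|=388.9439
6. ⊥bis P2·P5 via (49.89,10.42): [(39.9515, 4.0422) (38.754, 0) (59, 0) (59, 16.2662)]  |A|=195.8418
7. ⊥bis P2·P6 via (45.485,5.245): [(45.4561, 7.5746) (45.55, 0) (59, 0) (59, 16.2662)]  |A|=161.093
8. ⊥bis P2·P7 via (49.615,6.18): [(50.7543, 10.9747) (48.1465, 0) (59, 0) (59, 16.2662)]  |A|=126.6197
9. canonical 4-gon: [(50.7543, 10.9747) (48.1465, 0) (59, 0) (59, 16.2662)]
10. shoelace: 126.6197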